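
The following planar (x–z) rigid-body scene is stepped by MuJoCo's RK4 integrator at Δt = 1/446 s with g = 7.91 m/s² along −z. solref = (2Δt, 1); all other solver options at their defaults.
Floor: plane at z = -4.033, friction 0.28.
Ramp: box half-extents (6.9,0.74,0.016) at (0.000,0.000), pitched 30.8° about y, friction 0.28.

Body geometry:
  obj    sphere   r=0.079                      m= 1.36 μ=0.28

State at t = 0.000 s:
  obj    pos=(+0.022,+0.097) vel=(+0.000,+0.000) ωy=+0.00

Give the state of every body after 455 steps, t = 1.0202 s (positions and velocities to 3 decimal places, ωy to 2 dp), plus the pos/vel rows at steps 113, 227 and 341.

State at t = 1.0202 s:
  obj    pos=(+1.315,-0.674) vel=(+2.535,-1.511) ωy=+37.36

Key-timestep trajectory:
   step    t(s)  obj.x    obj.z    obj.vx   obj.vz 
    113  0.2534   +0.102  +0.050  +0.630  -0.375
    227  0.5090   +0.344  -0.095  +1.265  -0.754
    341  0.7646   +0.749  -0.336  +1.900  -1.133


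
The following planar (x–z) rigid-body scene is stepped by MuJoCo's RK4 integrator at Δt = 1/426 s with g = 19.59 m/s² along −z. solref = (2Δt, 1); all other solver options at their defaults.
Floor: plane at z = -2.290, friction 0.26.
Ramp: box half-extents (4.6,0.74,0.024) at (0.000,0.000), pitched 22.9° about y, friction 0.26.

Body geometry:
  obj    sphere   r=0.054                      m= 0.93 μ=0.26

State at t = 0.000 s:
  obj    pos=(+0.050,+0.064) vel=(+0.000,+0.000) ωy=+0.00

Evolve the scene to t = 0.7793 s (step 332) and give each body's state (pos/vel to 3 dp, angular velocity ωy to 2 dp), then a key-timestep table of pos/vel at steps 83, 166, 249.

State at t = 0.7793 s:
  obj    pos=(+1.573,-0.580) vel=(+3.909,-1.651) ωy=+78.58

Key-timestep trajectory:
   step    t(s)  obj.x    obj.z    obj.vx   obj.vz 
     83  0.1948   +0.145  +0.023  +0.977  -0.413
    166  0.3897   +0.431  -0.097  +1.955  -0.826
    249  0.5845   +0.907  -0.298  +2.932  -1.238


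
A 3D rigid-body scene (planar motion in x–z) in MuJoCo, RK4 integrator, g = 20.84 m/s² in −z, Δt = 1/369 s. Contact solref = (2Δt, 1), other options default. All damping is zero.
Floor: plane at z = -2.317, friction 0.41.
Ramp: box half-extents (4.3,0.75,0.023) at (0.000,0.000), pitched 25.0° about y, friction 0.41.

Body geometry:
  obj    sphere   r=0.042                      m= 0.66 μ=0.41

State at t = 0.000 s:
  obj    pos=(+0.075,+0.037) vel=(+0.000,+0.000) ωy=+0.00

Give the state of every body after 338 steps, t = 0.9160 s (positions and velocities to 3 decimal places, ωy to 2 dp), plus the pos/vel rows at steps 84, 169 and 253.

State at t = 0.9160 s:
  obj    pos=(+2.467,-1.079) vel=(+5.223,-2.435) ωy=+137.19

Key-timestep trajectory:
   step    t(s)  obj.x    obj.z    obj.vx   obj.vz 
     84  0.2276   +0.223  -0.032  +1.298  -0.605
    169  0.4580   +0.673  -0.242  +2.611  -1.218
    253  0.6856   +1.415  -0.588  +3.909  -1.823


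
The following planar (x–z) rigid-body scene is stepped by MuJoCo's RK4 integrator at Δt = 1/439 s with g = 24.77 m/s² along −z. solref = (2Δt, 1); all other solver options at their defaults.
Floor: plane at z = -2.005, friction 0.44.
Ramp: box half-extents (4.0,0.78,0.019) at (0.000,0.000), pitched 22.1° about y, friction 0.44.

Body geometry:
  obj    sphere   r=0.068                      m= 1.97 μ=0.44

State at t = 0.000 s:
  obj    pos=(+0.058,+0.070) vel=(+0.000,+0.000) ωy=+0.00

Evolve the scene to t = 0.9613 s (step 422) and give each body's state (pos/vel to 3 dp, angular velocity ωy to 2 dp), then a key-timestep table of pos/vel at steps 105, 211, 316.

State at t = 0.9613 s:
  obj    pos=(+2.908,-1.087) vel=(+5.929,-2.407) ωy=+94.09

Key-timestep trajectory:
   step    t(s)  obj.x    obj.z    obj.vx   obj.vz 
    105  0.2392   +0.235  -0.001  +1.475  -0.599
    211  0.4806   +0.771  -0.219  +2.964  -1.204
    316  0.7198   +1.656  -0.579  +4.439  -1.803


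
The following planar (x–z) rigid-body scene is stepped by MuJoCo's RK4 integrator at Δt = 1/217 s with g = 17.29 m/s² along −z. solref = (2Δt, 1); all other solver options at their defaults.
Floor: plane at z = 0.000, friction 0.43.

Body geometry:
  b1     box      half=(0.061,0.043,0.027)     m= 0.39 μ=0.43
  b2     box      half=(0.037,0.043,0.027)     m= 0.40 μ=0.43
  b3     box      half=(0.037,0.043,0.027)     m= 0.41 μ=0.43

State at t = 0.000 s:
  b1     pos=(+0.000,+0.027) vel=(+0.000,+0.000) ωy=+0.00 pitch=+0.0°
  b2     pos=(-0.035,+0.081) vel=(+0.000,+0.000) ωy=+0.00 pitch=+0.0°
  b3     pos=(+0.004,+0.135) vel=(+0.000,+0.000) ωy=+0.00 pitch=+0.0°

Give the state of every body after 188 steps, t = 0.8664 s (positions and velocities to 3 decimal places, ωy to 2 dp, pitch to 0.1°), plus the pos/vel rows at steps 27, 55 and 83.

State at t = 0.8664 s:
  b1     pos=(+0.000,+0.027) vel=(+0.000,+0.000) ωy=+0.00 pitch=+0.0°
  b2     pos=(-0.035,+0.081) vel=(+0.000,+0.000) ωy=+0.00 pitch=+0.0°
  b3     pos=(+0.042,+0.091) vel=(+0.000,+0.000) ωy=+0.00 pitch=+90.0°

Key-timestep trajectory:
   step    t(s)  b1.x    b1.z    b1.vx   b1.vz   b2.x    b2.z    b2.vx   b2.vz   b3.x    b3.z    b3.vx   b3.vz 
     27  0.1244   +0.000  +0.027  +0.000  +0.000   -0.035  +0.081  -0.001  +0.000   +0.011  +0.133  +0.159  -0.054
     55  0.2535   +0.000  +0.027  +0.001  +0.001   -0.035  +0.081  +0.001  +0.003   +0.046  +0.092  +0.182  +0.147
     83  0.3825   +0.000  +0.027  +0.000  +0.000   -0.035  +0.081  +0.000  +0.000   +0.048  +0.093  -0.171  -0.056


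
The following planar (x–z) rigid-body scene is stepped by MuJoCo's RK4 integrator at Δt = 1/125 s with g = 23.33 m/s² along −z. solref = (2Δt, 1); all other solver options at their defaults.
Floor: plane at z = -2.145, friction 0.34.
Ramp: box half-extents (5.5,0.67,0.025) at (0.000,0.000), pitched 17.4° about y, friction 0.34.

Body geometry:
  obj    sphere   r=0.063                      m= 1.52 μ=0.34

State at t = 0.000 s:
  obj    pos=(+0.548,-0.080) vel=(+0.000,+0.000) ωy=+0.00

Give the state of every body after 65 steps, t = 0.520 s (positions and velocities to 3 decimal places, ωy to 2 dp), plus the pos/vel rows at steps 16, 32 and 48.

State at t = 0.520 s:
  obj    pos=(+1.191,-0.281) vel=(+2.473,-0.775) ωy=+41.11

Key-timestep trajectory:
   step    t(s)  obj.x    obj.z    obj.vx   obj.vz 
     16  0.1280   +0.587  -0.092  +0.609  -0.191
     32  0.2560   +0.704  -0.128  +1.217  -0.382
     48  0.3840   +0.899  -0.189  +1.826  -0.572


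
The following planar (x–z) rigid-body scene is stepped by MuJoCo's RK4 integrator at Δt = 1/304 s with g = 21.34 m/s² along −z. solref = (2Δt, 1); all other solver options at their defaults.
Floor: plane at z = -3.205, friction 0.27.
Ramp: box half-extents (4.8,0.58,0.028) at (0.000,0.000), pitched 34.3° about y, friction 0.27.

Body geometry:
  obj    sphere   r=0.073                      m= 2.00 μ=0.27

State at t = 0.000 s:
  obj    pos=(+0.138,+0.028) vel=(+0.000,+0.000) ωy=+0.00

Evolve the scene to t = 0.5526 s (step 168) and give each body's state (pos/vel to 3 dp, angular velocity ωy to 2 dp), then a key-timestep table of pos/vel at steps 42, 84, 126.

State at t = 0.5526 s:
  obj    pos=(+1.222,-0.711) vel=(+3.922,-2.675) ωy=+65.01

Key-timestep trajectory:
   step    t(s)  obj.x    obj.z    obj.vx   obj.vz 
     42  0.1382   +0.206  -0.018  +0.981  -0.669
     84  0.2763   +0.409  -0.157  +1.961  -1.338
    126  0.4145   +0.748  -0.388  +2.942  -2.007


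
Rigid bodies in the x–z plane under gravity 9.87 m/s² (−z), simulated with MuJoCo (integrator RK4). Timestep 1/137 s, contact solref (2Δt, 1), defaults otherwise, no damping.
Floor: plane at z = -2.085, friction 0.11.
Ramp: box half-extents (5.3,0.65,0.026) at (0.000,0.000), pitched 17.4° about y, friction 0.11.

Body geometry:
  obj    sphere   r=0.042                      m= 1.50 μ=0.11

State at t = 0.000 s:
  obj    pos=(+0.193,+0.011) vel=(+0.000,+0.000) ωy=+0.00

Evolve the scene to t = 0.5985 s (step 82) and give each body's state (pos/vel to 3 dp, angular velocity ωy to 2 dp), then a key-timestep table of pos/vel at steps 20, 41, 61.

State at t = 0.5985 s:
  obj    pos=(+0.553,-0.102) vel=(+1.204,-0.377) ωy=+30.02

Key-timestep trajectory:
   step    t(s)  obj.x    obj.z    obj.vx   obj.vz 
     20  0.1460   +0.214  +0.004  +0.294  -0.092
     41  0.2993   +0.283  -0.017  +0.602  -0.189
     61  0.4453   +0.393  -0.052  +0.896  -0.281


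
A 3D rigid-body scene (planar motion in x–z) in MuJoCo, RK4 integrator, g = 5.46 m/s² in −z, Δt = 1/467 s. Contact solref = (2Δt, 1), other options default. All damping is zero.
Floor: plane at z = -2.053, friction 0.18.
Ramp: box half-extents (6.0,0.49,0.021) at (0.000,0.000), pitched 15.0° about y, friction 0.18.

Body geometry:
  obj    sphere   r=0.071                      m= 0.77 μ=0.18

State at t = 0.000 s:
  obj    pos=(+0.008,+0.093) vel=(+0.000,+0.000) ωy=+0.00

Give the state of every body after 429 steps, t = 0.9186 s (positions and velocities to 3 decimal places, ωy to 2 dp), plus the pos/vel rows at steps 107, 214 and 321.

State at t = 0.9186 s:
  obj    pos=(+0.419,-0.017) vel=(+0.896,-0.240) ωy=+13.06

Key-timestep trajectory:
   step    t(s)  obj.x    obj.z    obj.vx   obj.vz 
    107  0.2291   +0.034  +0.086  +0.223  -0.060
    214  0.4582   +0.110  +0.066  +0.447  -0.120
    321  0.6874   +0.238  +0.031  +0.670  -0.180


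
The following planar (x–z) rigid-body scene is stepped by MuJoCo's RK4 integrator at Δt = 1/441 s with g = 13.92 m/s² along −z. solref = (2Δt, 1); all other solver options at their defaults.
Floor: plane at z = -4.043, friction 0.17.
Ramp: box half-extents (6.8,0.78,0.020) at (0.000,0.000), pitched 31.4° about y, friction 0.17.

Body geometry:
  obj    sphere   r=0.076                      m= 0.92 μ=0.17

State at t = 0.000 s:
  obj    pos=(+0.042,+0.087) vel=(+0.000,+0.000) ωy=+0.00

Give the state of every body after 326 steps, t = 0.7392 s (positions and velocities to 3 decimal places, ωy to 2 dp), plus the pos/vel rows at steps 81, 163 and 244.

State at t = 0.7392 s:
  obj    pos=(+1.263,-0.659) vel=(+3.300,-2.024) ωy=+49.02

Key-timestep trajectory:
   step    t(s)  obj.x    obj.z    obj.vx   obj.vz 
     81  0.1837   +0.117  +0.041  +0.819  -0.509
    163  0.3696   +0.347  -0.100  +1.650  -1.012
    244  0.5533   +0.726  -0.331  +2.472  -1.510


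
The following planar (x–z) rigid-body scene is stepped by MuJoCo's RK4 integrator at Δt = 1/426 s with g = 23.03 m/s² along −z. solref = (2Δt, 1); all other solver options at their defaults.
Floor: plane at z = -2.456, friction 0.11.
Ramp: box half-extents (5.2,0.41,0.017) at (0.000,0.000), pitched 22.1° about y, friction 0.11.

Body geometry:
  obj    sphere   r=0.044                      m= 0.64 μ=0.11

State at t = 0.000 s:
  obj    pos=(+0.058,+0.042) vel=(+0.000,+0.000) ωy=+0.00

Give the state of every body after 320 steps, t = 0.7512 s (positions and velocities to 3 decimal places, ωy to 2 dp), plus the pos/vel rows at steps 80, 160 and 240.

State at t = 0.7512 s:
  obj    pos=(+1.711,-0.629) vel=(+4.399,-1.785) ωy=+100.05

Key-timestep trajectory:
   step    t(s)  obj.x    obj.z    obj.vx   obj.vz 
     80  0.1878   +0.162  +0.000  +1.097  -0.462
    160  0.3756   +0.472  -0.126  +2.203  -0.884
    240  0.5634   +0.988  -0.335  +3.296  -1.350


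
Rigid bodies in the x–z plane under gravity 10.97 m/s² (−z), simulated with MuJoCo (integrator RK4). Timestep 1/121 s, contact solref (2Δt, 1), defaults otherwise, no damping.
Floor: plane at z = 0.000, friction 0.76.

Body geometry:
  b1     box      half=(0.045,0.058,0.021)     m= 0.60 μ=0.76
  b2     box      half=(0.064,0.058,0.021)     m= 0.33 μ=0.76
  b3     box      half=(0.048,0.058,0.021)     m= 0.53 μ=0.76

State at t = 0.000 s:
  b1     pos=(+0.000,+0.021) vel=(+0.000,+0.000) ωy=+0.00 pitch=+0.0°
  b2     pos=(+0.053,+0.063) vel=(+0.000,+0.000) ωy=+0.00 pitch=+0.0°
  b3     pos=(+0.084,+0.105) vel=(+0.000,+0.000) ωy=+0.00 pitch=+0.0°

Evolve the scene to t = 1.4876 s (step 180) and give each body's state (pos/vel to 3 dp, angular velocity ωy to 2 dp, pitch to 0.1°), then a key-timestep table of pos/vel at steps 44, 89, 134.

State at t = 1.4876 s:
  b1     pos=(+0.000,+0.021) vel=(+0.000,+0.000) ωy=+0.00 pitch=+0.0°
  b2     pos=(+0.121,+0.064) vel=(-0.001,+0.000) ωy=-0.01 pitch=+90.0°
  b3     pos=(+0.250,+0.021) vel=(+0.000,+0.000) ωy=+0.00 pitch=+180.0°

Key-timestep trajectory:
   step    t(s)  b1.x    b1.z    b1.vx   b1.vz   b2.x    b2.z    b2.vx   b2.vz   b3.x    b3.z    b3.vx   b3.vz 
     44  0.3636   +0.000  +0.021  +0.000  +0.000   +0.098  +0.067  +0.052  +0.002   +0.186  +0.050  +0.170  +0.093
     89  0.7355   +0.000  +0.021  +0.000  +0.000   +0.132  +0.066  +0.014  +0.002   +0.251  +0.018  -0.025  +0.086
    134  1.1074   +0.000  +0.021  +0.000  +0.000   +0.125  +0.065  -0.043  -0.010   +0.250  +0.021  +0.000  +0.000


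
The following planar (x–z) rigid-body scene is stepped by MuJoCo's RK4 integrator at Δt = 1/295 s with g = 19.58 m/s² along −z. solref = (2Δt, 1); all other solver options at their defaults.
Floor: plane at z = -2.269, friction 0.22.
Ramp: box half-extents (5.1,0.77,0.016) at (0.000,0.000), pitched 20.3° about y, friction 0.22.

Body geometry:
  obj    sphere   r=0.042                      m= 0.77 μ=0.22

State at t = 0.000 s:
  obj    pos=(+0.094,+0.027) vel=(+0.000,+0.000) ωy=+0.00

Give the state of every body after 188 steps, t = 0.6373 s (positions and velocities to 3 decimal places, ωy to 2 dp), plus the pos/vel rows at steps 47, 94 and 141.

State at t = 0.6373 s:
  obj    pos=(+1.018,-0.315) vel=(+2.900,-1.073) ωy=+73.61

Key-timestep trajectory:
   step    t(s)  obj.x    obj.z    obj.vx   obj.vz 
     47  0.1593   +0.152  +0.006  +0.725  -0.268
     94  0.3186   +0.325  -0.058  +1.450  -0.536
    141  0.4780   +0.614  -0.165  +2.175  -0.805


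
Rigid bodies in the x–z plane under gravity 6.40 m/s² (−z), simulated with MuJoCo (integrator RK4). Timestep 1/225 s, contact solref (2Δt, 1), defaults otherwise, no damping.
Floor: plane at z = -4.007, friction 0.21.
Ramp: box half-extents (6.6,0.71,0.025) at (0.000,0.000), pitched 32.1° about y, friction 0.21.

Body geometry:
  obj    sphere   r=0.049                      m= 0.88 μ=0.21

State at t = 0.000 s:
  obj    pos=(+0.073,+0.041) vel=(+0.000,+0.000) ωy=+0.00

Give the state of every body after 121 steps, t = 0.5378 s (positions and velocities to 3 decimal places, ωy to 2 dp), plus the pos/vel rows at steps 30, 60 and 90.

State at t = 0.5378 s:
  obj    pos=(+0.371,-0.145) vel=(+1.107,-0.694) ωy=+26.65

Key-timestep trajectory:
   step    t(s)  obj.x    obj.z    obj.vx   obj.vz 
     30  0.1333   +0.092  +0.030  +0.275  -0.172
     60  0.2667   +0.146  -0.005  +0.549  -0.344
     90  0.4000   +0.238  -0.062  +0.823  -0.516


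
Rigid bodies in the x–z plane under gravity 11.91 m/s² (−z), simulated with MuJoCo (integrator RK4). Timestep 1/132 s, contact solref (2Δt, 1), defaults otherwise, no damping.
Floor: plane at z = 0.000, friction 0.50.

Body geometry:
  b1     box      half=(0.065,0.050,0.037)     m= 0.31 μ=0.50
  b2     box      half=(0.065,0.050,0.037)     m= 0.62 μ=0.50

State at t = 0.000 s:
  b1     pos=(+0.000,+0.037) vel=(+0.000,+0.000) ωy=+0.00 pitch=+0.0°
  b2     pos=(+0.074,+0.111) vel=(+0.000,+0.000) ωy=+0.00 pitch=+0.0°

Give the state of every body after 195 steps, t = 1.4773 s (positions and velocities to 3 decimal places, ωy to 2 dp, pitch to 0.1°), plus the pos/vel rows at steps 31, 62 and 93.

State at t = 1.4773 s:
  b1     pos=(+0.000,+0.037) vel=(+0.000,+0.000) ωy=+0.00 pitch=+0.0°
  b2     pos=(+0.242,+0.037) vel=(+0.000,+0.000) ωy=+0.00 pitch=+180.0°

Key-timestep trajectory:
   step    t(s)  b1.x    b1.z    b1.vx   b1.vz   b2.x    b2.z    b2.vx   b2.vz 
     31  0.2348   +0.000  +0.037  +0.000  +0.000   +0.114  +0.070  +0.466  -0.051
     62  0.4697   +0.000  +0.037  +0.000  +0.000   +0.170  +0.075  +0.074  +0.003
     93  0.7045   +0.000  +0.037  +0.000  +0.000   +0.199  +0.070  +0.277  -0.090


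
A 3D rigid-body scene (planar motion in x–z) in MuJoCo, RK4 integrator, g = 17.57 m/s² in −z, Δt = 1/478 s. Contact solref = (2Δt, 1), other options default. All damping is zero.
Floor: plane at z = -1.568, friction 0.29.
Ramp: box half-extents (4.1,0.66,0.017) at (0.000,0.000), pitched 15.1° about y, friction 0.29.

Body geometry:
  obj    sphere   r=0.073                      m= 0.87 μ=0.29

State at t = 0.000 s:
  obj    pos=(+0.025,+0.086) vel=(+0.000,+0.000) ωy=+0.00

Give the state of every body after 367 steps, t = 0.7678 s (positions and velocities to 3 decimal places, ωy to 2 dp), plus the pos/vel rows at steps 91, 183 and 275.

State at t = 0.7678 s:
  obj    pos=(+0.956,-0.165) vel=(+2.424,-0.654) ωy=+34.38

Key-timestep trajectory:
   step    t(s)  obj.x    obj.z    obj.vx   obj.vz 
     91  0.1904   +0.082  +0.071  +0.601  -0.162
    183  0.3828   +0.256  +0.024  +1.208  -0.326
    275  0.5753   +0.548  -0.055  +1.816  -0.490


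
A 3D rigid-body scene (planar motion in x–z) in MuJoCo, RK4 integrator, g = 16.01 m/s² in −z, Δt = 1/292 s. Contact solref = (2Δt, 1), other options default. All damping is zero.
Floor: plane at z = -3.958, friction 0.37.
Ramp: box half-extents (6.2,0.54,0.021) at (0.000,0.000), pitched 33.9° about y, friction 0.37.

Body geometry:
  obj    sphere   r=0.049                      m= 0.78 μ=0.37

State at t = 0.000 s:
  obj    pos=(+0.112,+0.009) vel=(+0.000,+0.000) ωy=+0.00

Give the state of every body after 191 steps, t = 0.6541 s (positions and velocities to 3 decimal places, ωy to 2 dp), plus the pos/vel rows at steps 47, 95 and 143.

State at t = 0.6541 s:
  obj    pos=(+1.245,-0.752) vel=(+3.463,-2.327) ωy=+85.13

Key-timestep trajectory:
   step    t(s)  obj.x    obj.z    obj.vx   obj.vz 
     47  0.1610   +0.181  -0.037  +0.852  -0.573
     95  0.3253   +0.392  -0.179  +1.723  -1.158
    143  0.4897   +0.747  -0.418  +2.593  -1.742


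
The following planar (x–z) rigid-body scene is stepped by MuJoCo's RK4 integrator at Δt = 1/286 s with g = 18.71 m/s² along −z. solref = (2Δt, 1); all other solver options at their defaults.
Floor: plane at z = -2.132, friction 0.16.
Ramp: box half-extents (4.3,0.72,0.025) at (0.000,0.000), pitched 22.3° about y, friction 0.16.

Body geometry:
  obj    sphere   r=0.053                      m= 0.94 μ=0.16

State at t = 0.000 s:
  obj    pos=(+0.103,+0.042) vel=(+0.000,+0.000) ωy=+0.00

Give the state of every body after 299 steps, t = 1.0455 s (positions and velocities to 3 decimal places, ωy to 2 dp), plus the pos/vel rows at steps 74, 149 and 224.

State at t = 1.0455 s:
  obj    pos=(+2.667,-1.010) vel=(+4.905,-2.012) ωy=+100.01

Key-timestep trajectory:
   step    t(s)  obj.x    obj.z    obj.vx   obj.vz 
     74  0.2587   +0.260  -0.022  +1.214  -0.498
    149  0.5210   +0.740  -0.219  +2.445  -1.003
    224  0.7832   +1.542  -0.548  +3.675  -1.507


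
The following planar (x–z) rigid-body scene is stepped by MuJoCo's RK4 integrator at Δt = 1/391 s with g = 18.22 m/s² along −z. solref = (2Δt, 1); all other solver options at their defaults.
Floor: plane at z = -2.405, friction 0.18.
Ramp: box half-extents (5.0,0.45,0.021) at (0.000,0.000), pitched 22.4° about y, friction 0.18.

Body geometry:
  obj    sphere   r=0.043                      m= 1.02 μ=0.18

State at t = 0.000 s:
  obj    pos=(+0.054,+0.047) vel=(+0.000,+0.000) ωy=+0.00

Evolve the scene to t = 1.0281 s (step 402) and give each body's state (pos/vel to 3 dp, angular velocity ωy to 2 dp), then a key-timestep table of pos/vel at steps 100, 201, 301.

State at t = 1.0281 s:
  obj    pos=(+2.478,-0.952) vel=(+4.714,-1.943) ωy=+118.57

Key-timestep trajectory:
   step    t(s)  obj.x    obj.z    obj.vx   obj.vz 
    100  0.2558   +0.204  -0.015  +1.173  -0.483
    201  0.5141   +0.660  -0.203  +2.357  -0.972
    301  0.7698   +1.413  -0.513  +3.530  -1.455


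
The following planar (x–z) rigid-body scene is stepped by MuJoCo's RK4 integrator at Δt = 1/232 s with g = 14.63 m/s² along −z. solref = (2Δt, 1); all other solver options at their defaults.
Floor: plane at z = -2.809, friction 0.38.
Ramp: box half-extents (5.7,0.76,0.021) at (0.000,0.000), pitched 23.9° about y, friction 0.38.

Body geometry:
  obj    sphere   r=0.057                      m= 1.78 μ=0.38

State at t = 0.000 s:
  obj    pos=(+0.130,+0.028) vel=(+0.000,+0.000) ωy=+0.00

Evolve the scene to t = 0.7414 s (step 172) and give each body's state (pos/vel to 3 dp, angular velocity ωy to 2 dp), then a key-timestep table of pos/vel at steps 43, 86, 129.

State at t = 0.7414 s:
  obj    pos=(+1.194,-0.444) vel=(+2.870,-1.272) ωy=+55.06

Key-timestep trajectory:
   step    t(s)  obj.x    obj.z    obj.vx   obj.vz 
     43  0.1853   +0.196  -0.002  +0.718  -0.318
     86  0.3707   +0.396  -0.090  +1.435  -0.636
    129  0.5560   +0.728  -0.237  +2.152  -0.954


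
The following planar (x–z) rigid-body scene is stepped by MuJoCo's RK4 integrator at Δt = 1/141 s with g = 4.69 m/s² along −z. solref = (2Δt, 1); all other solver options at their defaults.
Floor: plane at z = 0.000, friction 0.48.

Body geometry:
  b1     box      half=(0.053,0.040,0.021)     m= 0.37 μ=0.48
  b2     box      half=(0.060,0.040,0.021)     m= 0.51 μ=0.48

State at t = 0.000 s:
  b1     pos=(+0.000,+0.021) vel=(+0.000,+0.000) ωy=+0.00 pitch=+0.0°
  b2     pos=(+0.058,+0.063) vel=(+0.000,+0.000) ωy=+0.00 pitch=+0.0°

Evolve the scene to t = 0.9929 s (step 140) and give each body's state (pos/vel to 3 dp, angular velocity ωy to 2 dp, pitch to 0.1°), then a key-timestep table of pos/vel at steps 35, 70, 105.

State at t = 0.9929 s:
  b1     pos=(+0.000,+0.021) vel=(+0.000,+0.000) ωy=+0.00 pitch=+0.0°
  b2     pos=(+0.070,+0.055) vel=(+0.000,+0.000) ωy=-0.01 pitch=+39.8°

Key-timestep trajectory:
   step    t(s)  b1.x    b1.z    b1.vx   b1.vz   b2.x    b2.z    b2.vx   b2.vz 
     35  0.2482   +0.000  +0.021  +0.000  +0.000   +0.068  +0.058  +0.086  -0.089
     70  0.4965   +0.000  +0.021  +0.000  +0.000   +0.070  +0.055  -0.001  +0.002
    105  0.7447   +0.000  +0.021  +0.000  +0.000   +0.070  +0.055  +0.000  +0.000


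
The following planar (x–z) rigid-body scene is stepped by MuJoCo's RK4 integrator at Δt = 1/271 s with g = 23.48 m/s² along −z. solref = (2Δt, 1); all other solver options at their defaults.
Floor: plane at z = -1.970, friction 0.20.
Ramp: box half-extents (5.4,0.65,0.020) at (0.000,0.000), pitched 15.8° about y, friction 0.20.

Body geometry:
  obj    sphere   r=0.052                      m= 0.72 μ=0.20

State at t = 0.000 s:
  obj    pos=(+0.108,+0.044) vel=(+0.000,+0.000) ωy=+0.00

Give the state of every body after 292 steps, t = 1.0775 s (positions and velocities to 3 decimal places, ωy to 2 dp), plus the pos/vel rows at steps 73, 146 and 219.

State at t = 1.0775 s:
  obj    pos=(+2.659,-0.678) vel=(+4.735,-1.340) ωy=+94.61

Key-timestep trajectory:
   step    t(s)  obj.x    obj.z    obj.vx   obj.vz 
     73  0.2694   +0.268  -0.001  +1.184  -0.335
    146  0.5387   +0.746  -0.136  +2.367  -0.670
    219  0.8081   +1.543  -0.362  +3.551  -1.005


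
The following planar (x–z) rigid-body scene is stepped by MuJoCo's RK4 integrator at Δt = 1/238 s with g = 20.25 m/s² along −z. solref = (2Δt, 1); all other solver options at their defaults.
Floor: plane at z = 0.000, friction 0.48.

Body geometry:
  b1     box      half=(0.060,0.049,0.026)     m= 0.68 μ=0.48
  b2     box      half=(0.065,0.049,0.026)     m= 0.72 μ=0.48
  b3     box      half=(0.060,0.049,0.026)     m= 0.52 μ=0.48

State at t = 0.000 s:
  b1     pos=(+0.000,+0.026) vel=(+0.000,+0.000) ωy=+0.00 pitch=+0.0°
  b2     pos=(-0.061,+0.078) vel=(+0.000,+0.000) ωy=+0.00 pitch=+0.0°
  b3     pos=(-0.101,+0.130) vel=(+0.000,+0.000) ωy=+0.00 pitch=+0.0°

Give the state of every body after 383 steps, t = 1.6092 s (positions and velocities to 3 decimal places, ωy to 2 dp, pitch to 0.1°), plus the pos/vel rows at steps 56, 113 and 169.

State at t = 1.6092 s:
  b1     pos=(+0.000,+0.026) vel=(+0.000,+0.000) ωy=+0.00 pitch=+0.0°
  b2     pos=(-0.127,+0.065) vel=(+0.000,+0.000) ωy=+0.00 pitch=-90.0°
  b3     pos=(-0.195,+0.060) vel=(+0.000,+0.000) ωy=+0.00 pitch=-90.0°

Key-timestep trajectory:
   step    t(s)  b1.x    b1.z    b1.vx   b1.vz   b2.x    b2.z    b2.vx   b2.vz   b3.x    b3.z    b3.vx   b3.vz 
     56  0.2353   +0.000  +0.026  +0.000  +0.000   -0.106  +0.070  -0.236  -0.032   -0.172  +0.065  -0.184  -0.002
    113  0.4748   +0.000  +0.026  +0.000  +0.000   -0.133  +0.067  +0.223  -0.055   -0.198  +0.061  +0.262  -0.107
    169  0.7101   +0.000  +0.026  +0.000  +0.000   -0.129  +0.066  +0.167  -0.060   -0.195  +0.060  +0.048  -0.014


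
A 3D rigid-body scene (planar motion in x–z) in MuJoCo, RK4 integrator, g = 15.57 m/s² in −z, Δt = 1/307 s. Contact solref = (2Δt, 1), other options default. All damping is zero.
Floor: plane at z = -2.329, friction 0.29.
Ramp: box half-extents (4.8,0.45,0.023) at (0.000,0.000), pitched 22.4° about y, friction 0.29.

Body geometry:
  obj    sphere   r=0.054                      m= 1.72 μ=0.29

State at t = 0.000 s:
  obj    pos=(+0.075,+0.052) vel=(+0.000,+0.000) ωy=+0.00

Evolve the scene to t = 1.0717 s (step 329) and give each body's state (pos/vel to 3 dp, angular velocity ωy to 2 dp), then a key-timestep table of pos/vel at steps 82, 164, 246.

State at t = 1.0717 s:
  obj    pos=(+2.325,-0.875) vel=(+4.199,-1.731) ωy=+84.10

Key-timestep trajectory:
   step    t(s)  obj.x    obj.z    obj.vx   obj.vz 
     82  0.2671   +0.215  -0.005  +1.047  -0.431
    164  0.5342   +0.634  -0.178  +2.093  -0.863
    246  0.8013   +1.333  -0.466  +3.140  -1.294


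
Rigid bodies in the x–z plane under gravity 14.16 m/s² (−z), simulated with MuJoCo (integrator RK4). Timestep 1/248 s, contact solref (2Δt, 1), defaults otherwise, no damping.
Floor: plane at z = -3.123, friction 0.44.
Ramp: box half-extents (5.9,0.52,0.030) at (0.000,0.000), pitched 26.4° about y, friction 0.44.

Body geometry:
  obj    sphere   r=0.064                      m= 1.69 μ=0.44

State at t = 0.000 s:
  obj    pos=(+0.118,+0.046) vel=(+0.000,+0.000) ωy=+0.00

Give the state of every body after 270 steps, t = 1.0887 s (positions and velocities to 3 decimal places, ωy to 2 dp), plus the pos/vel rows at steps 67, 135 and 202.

State at t = 1.0887 s:
  obj    pos=(+2.505,-1.139) vel=(+4.385,-2.177) ωy=+76.49

Key-timestep trajectory:
   step    t(s)  obj.x    obj.z    obj.vx   obj.vz 
     67  0.2702   +0.265  -0.027  +1.088  -0.540
    135  0.5444   +0.715  -0.250  +2.193  -1.089
    202  0.8145   +1.454  -0.617  +3.281  -1.629


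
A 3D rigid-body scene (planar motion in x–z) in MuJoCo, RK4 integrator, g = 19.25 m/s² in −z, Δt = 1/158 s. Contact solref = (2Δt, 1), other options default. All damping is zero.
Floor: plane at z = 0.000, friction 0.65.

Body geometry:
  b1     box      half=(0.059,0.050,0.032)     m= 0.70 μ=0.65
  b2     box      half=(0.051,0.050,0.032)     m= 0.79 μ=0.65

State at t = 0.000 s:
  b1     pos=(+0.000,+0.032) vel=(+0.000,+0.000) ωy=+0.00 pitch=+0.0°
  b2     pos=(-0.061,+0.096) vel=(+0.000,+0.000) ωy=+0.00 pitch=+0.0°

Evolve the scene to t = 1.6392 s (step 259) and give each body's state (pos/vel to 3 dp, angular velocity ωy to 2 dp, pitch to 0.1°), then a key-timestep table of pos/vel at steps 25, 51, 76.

State at t = 1.6392 s:
  b1     pos=(+0.000,+0.032) vel=(+0.000,+0.000) ωy=+0.00 pitch=+0.0°
  b2     pos=(-0.105,+0.051) vel=(+0.000,+0.000) ωy=+0.00 pitch=-90.0°

Key-timestep trajectory:
   step    t(s)  b1.x    b1.z    b1.vx   b1.vz   b2.x    b2.z    b2.vx   b2.vz 
     25  0.1582   +0.000  +0.032  +0.001  +0.000   -0.072  +0.093  -0.199  -0.141
     51  0.3228   +0.000  +0.032  +0.000  +0.000   -0.121  +0.058  -0.095  +0.035
     76  0.4810   +0.000  +0.032  +0.000  +0.000   -0.100  +0.053  +0.015  +0.051


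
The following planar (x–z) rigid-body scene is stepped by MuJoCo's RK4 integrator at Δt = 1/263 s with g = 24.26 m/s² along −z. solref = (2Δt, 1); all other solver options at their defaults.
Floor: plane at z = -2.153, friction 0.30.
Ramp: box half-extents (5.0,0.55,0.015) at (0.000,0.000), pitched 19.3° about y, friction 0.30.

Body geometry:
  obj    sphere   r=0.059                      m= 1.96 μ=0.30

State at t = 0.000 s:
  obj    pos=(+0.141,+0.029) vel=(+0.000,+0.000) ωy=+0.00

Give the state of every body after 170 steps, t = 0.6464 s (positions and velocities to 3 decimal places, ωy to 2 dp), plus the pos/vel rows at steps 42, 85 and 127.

State at t = 0.6464 s:
  obj    pos=(+1.270,-0.366) vel=(+3.494,-1.224) ωy=+62.74

Key-timestep trajectory:
   step    t(s)  obj.x    obj.z    obj.vx   obj.vz 
     42  0.1597   +0.210  +0.005  +0.863  -0.302
     85  0.3232   +0.423  -0.070  +1.747  -0.612
    127  0.4829   +0.771  -0.192  +2.610  -0.914


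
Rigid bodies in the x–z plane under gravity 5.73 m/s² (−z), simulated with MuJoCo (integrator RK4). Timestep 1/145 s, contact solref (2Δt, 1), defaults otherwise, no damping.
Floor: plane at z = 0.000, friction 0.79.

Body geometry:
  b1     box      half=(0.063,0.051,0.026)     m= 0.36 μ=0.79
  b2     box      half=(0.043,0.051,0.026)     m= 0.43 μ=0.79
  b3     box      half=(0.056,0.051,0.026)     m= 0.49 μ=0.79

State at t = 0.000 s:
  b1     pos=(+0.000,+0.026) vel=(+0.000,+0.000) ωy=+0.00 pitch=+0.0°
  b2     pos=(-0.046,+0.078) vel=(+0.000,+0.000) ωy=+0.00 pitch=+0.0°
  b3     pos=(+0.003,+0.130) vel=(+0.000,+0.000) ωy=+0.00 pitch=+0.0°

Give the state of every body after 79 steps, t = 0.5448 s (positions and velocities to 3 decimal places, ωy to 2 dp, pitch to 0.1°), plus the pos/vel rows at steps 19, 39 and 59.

State at t = 0.5448 s:
  b1     pos=(+0.000,+0.026) vel=(+0.000,+0.000) ωy=+0.00 pitch=+0.0°
  b2     pos=(-0.046,+0.078) vel=(+0.000,+0.000) ωy=+0.00 pitch=+0.0°
  b3     pos=(+0.081,+0.105) vel=(+0.269,-0.099) ωy=+4.96 pitch=+113.0°

Key-timestep trajectory:
   step    t(s)  b1.x    b1.z    b1.vx   b1.vz   b2.x    b2.z    b2.vx   b2.vz   b3.x    b3.z    b3.vx   b3.vz 
     19  0.1310   +0.000  +0.026  +0.000  +0.000   -0.046  +0.078  -0.001  +0.000   +0.007  +0.129  +0.068  -0.028
     39  0.2690   +0.000  +0.026  +0.000  +0.000   -0.046  +0.078  -0.001  +0.000   +0.022  +0.114  +0.139  -0.269
     59  0.4069   +0.000  +0.026  +0.000  +0.000   -0.046  +0.078  +0.000  +0.000   +0.047  +0.112  +0.209  -0.048


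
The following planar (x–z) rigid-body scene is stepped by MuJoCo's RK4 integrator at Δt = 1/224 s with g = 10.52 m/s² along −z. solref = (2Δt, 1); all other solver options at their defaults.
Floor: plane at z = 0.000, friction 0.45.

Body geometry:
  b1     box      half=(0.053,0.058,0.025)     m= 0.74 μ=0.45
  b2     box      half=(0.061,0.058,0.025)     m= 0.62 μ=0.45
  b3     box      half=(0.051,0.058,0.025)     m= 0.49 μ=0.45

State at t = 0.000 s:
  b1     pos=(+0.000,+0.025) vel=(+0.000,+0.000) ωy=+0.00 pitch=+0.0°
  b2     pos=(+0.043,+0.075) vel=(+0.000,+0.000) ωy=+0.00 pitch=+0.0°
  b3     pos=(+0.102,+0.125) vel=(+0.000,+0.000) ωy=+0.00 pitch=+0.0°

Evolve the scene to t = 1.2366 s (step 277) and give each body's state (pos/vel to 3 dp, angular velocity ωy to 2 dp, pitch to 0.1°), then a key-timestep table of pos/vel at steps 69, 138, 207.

State at t = 1.2366 s:
  b1     pos=(+0.000,+0.025) vel=(+0.000,+0.000) ωy=+0.00 pitch=+0.0°
  b2     pos=(+0.106,+0.061) vel=(+0.005,+0.007) ωy=+0.06 pitch=+90.5°
  b3     pos=(+0.187,+0.051) vel=(+0.000,+0.000) ωy=+0.00 pitch=+90.0°

Key-timestep trajectory:
   step    t(s)  b1.x    b1.z    b1.vx   b1.vz   b2.x    b2.z    b2.vx   b2.vz   b3.x    b3.z    b3.vx   b3.vz 
     69  0.3080   +0.000  +0.025  +0.000  +0.000   +0.095  +0.064  +0.236  -0.052   +0.162  +0.057  +0.202  +0.004
    138  0.6161   +0.000  +0.025  +0.000  +0.000   +0.117  +0.065  -0.116  -0.022   +0.194  +0.054  -0.156  -0.061
    207  0.9241   +0.000  +0.025  +0.000  +0.000   +0.111  +0.063  +0.024  +0.009   +0.187  +0.051  +0.038  +0.004


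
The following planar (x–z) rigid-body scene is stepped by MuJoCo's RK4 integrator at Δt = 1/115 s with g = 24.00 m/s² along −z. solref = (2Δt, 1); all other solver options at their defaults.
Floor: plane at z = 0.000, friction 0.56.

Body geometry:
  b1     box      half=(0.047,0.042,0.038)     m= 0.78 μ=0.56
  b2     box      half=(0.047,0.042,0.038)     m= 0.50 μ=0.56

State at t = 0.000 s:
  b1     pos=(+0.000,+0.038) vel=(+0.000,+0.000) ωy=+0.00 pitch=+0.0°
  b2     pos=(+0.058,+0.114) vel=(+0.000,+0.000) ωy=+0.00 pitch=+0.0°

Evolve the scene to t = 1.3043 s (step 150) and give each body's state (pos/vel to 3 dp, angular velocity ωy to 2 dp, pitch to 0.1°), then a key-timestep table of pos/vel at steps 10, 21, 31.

State at t = 1.3043 s:
  b1     pos=(+0.000,+0.038) vel=(+0.000,+0.000) ωy=+0.00 pitch=+0.0°
  b2     pos=(+0.107,+0.047) vel=(+0.000,+0.000) ωy=+0.00 pitch=+90.0°

Key-timestep trajectory:
   step    t(s)  b1.x    b1.z    b1.vx   b1.vz   b2.x    b2.z    b2.vx   b2.vz 
     10  0.0870   +0.000  +0.038  -0.001  +0.004   +0.073  +0.106  +0.367  -0.287
     21  0.1826   +0.000  +0.038  +0.000  +0.000   +0.114  +0.043  +0.092  +0.234
     31  0.2696   +0.000  +0.038  +0.000  +0.000   +0.106  +0.046  +0.059  +0.003


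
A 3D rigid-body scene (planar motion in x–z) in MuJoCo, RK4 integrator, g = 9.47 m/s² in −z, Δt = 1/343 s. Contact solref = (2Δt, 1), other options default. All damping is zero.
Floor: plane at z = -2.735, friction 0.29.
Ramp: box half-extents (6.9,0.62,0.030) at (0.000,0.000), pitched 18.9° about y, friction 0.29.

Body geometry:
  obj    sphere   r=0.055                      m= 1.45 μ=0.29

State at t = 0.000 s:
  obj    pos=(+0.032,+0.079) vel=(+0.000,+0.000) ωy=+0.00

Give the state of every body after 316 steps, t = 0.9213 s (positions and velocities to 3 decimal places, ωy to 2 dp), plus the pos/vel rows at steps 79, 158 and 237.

State at t = 0.9213 s:
  obj    pos=(+0.912,-0.222) vel=(+1.910,-0.654) ωy=+36.70

Key-timestep trajectory:
   step    t(s)  obj.x    obj.z    obj.vx   obj.vz 
     79  0.2303   +0.087  +0.060  +0.478  -0.163
    158  0.4606   +0.252  +0.004  +0.955  -0.327
    237  0.6910   +0.527  -0.091  +1.432  -0.490


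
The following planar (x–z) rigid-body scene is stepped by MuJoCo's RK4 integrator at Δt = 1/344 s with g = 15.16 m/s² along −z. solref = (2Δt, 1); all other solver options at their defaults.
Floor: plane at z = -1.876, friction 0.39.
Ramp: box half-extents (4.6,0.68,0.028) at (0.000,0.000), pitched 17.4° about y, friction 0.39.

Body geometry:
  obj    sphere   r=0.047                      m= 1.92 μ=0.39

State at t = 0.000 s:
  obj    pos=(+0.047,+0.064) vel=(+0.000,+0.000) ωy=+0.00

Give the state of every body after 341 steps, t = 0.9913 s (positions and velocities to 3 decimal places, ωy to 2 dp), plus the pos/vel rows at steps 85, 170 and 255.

State at t = 0.9913 s:
  obj    pos=(+1.565,-0.412) vel=(+3.063,-0.960) ωy=+68.29

Key-timestep trajectory:
   step    t(s)  obj.x    obj.z    obj.vx   obj.vz 
     85  0.2471   +0.141  +0.034  +0.764  -0.239
    170  0.4942   +0.424  -0.054  +1.527  -0.479
    255  0.7413   +0.896  -0.202  +2.291  -0.718


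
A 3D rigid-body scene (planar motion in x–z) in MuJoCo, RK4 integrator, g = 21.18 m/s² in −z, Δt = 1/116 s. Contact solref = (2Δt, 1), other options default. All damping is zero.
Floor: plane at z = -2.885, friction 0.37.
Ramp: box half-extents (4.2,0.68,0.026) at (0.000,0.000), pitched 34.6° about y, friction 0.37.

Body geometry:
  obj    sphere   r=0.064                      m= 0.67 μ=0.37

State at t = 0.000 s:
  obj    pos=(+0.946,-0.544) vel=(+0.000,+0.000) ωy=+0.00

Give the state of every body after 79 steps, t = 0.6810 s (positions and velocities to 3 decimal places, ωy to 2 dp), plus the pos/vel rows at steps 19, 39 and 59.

State at t = 0.6810 s:
  obj    pos=(+2.586,-1.675) vel=(+4.816,-3.322) ωy=+91.38

Key-timestep trajectory:
   step    t(s)  obj.x    obj.z    obj.vx   obj.vz 
     19  0.1638   +1.041  -0.609  +1.159  -0.799
     39  0.3362   +1.346  -0.819  +2.378  -1.640
     59  0.5086   +1.861  -1.175  +3.597  -2.481


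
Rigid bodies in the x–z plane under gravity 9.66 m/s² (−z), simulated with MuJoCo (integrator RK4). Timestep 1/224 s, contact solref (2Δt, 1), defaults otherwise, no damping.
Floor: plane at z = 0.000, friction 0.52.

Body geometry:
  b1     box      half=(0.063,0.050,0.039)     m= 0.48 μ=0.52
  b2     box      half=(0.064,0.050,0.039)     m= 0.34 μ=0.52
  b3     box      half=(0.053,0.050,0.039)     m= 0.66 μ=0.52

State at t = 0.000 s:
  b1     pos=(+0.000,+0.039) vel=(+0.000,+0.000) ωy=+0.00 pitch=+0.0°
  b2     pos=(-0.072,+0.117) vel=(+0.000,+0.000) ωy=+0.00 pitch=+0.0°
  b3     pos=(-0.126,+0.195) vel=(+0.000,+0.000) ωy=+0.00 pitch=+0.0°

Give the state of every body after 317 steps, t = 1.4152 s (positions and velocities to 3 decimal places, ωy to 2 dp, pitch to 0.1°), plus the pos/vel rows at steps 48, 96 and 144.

State at t = 1.4152 s:
  b1     pos=(+0.000,+0.039) vel=(+0.000,+0.000) ωy=+0.00 pitch=+0.0°
  b2     pos=(-0.131,+0.064) vel=(+0.000,+0.000) ωy=+0.00 pitch=-90.0°
  b3     pos=(-0.344,+0.039) vel=(+0.000,+0.000) ωy=+0.00 pitch=+180.0°

Key-timestep trajectory:
   step    t(s)  b1.x    b1.z    b1.vx   b1.vz   b2.x    b2.z    b2.vx   b2.vz   b3.x    b3.z    b3.vx   b3.vz 
     48  0.2143   +0.000  +0.039  +0.000  +0.000   -0.100  +0.094  -0.253  -0.446   -0.198  +0.104  -0.510  -1.192
     96  0.4286   +0.000  +0.039  +0.000  +0.000   -0.152  +0.073  -0.022  +0.005   -0.287  +0.066  -0.222  +0.008
    144  0.6429   +0.000  +0.039  +0.000  +0.000   -0.126  +0.067  +0.021  +0.014   -0.344  +0.039  +0.013  +0.018


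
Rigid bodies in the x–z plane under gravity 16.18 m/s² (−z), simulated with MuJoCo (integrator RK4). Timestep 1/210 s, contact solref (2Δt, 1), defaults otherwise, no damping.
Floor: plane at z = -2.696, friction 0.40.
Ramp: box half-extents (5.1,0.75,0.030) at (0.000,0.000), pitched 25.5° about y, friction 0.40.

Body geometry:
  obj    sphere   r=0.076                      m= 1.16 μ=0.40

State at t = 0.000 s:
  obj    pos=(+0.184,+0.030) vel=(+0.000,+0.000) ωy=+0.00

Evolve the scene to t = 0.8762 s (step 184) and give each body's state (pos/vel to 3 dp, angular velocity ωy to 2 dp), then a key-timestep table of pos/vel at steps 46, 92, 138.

State at t = 0.8762 s:
  obj    pos=(+1.908,-0.793) vel=(+3.935,-1.877) ωy=+57.35

Key-timestep trajectory:
   step    t(s)  obj.x    obj.z    obj.vx   obj.vz 
     46  0.2190   +0.292  -0.022  +0.984  -0.469
     92  0.4381   +0.615  -0.176  +1.968  -0.938
    138  0.6571   +1.154  -0.433  +2.951  -1.408


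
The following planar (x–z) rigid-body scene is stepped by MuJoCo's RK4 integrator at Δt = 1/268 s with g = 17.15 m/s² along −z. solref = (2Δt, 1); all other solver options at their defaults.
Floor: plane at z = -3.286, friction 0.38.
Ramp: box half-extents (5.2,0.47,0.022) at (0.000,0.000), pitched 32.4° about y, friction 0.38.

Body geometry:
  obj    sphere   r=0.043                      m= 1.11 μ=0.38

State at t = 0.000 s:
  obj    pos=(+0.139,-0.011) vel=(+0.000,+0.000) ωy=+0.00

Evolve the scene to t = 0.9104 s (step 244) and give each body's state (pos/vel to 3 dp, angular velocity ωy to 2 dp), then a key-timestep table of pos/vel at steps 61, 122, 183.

State at t = 0.9104 s:
  obj    pos=(+2.436,-1.469) vel=(+5.046,-3.202) ωy=+138.96

Key-timestep trajectory:
   step    t(s)  obj.x    obj.z    obj.vx   obj.vz 
     61  0.2276   +0.283  -0.102  +1.262  -0.801
    122  0.4552   +0.713  -0.376  +2.523  -1.601
    183  0.6828   +1.431  -0.831  +3.784  -2.402


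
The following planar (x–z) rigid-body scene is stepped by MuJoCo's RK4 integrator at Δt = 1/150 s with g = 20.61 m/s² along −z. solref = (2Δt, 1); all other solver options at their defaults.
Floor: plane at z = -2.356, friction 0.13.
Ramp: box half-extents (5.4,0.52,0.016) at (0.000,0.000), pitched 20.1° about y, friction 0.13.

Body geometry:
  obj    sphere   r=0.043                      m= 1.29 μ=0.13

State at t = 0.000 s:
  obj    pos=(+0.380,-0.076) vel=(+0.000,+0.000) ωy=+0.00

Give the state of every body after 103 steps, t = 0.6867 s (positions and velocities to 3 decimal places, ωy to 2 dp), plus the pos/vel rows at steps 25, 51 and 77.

State at t = 0.6867 s:
  obj    pos=(+1.500,-0.486) vel=(+3.263,-1.194) ωy=+80.74

Key-timestep trajectory:
   step    t(s)  obj.x    obj.z    obj.vx   obj.vz 
     25  0.1667   +0.446  -0.100  +0.792  -0.290
     51  0.3400   +0.655  -0.177  +1.616  -0.591
     77  0.5133   +1.006  -0.305  +2.439  -0.893
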